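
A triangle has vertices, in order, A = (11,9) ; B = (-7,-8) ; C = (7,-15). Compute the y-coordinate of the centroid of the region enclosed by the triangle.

-14/3

Apply the shoelace formula. First the cross-terms c_i = x_i·y_{i+1} − x_{i+1}·y_i:
  -25, 161, 228  ⇒  2A = 364, A = 182.
Then Σ (y_i + y_{i+1})·c_i = -5096, so ȳ = -5096 / (6·182) = -14/3.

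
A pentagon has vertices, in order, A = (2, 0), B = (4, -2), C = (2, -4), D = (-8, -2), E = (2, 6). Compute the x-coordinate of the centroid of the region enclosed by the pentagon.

Apply the shoelace (surveyor's) formula. First the cross-terms c_i = x_i·y_{i+1} − x_{i+1}·y_i:
  -4, -12, -36, -44, -12  ⇒  2A = -108, A = -54.
Then Σ (x_i + x_{i+1})·c_i = 336, so x̄ = 336 / (6·(-54)) = -28/27.

-28/27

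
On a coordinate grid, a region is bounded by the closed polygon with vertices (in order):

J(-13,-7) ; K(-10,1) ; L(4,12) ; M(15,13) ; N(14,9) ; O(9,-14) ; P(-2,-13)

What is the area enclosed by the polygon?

Cross-terms: -83, -124, -128, -47, -277, -145, -155  ⇒  Σ = -959
Area = |Σ|/2 = 479.5.

479.5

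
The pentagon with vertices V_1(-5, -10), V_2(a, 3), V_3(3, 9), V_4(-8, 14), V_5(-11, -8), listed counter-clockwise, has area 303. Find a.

Write out the shoelace sum; only the two edges meeting at V_2 involve a:
2·Area = [((-5)·3 − a·(-10)) + (a·9 − 3·3)] + 402
       = 19·a + 378 = 606
⇒ a = 12.

12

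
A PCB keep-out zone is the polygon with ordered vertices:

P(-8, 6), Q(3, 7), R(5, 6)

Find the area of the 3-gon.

6.5

Apply the surveyor's formula: 2A = Σ (x_i·y_{i+1} − x_{i+1}·y_i), indices taken mod 3.
P→Q: (-8)(7) − (3)(6) = -74
Q→R: (3)(6) − (5)(7) = -17
R→P: (5)(6) − (-8)(6) = 78
Σ = -13
Area = |Σ|/2 = 6.5.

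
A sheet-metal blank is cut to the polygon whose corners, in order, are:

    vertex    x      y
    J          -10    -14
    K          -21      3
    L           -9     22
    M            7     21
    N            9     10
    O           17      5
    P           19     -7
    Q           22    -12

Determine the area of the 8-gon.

1031

Apply the shoelace (surveyor's) formula: 2A = Σ (x_i·y_{i+1} − x_{i+1}·y_i), indices taken mod 8.
J→K: (-10)(3) − (-21)(-14) = -324
K→L: (-21)(22) − (-9)(3) = -435
L→M: (-9)(21) − (7)(22) = -343
M→N: (7)(10) − (9)(21) = -119
N→O: (9)(5) − (17)(10) = -125
O→P: (17)(-7) − (19)(5) = -214
P→Q: (19)(-12) − (22)(-7) = -74
Q→J: (22)(-14) − (-10)(-12) = -428
Σ = -2062
Area = |Σ|/2 = 1031.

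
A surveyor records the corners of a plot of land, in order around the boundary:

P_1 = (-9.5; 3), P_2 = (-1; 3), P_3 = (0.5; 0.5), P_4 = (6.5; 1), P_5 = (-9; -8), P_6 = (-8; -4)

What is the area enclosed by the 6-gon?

Apply the surveyor's formula: 2A = Σ (x_i·y_{i+1} − x_{i+1}·y_i), indices taken mod 6.
Cross-terms: -25.5, -2, -2.75, -43, -28, -62  ⇒  Σ = -163.25
Area = |Σ|/2 = 81.625.

81.625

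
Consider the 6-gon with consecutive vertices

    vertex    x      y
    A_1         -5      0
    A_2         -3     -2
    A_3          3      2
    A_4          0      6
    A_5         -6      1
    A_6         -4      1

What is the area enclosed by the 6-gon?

33.5

Apply the shoelace formula: 2A = Σ (x_i·y_{i+1} − x_{i+1}·y_i), indices taken mod 6.
Cross-terms: 10, 0, 18, 36, -2, 5  ⇒  Σ = 67
Area = |Σ|/2 = 33.5.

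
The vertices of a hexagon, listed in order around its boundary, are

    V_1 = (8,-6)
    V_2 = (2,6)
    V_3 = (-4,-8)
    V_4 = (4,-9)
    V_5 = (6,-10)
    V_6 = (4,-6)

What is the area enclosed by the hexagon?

89

Apply Gauss's area formula: 2A = Σ (x_i·y_{i+1} − x_{i+1}·y_i), indices taken mod 6.
Cross-terms: 60, 8, 68, 14, 4, 24  ⇒  Σ = 178
Area = |Σ|/2 = 89.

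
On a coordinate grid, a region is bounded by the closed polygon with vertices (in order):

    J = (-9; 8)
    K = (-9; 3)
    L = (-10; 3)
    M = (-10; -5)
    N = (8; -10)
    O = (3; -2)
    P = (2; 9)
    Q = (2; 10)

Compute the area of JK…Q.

Apply Gauss's area formula: 2A = Σ (x_i·y_{i+1} − x_{i+1}·y_i), indices taken mod 8.
J→K: (-9)(3) − (-9)(8) = 45
K→L: (-9)(3) − (-10)(3) = 3
L→M: (-10)(-5) − (-10)(3) = 80
M→N: (-10)(-10) − (8)(-5) = 140
N→O: (8)(-2) − (3)(-10) = 14
O→P: (3)(9) − (2)(-2) = 31
P→Q: (2)(10) − (2)(9) = 2
Q→J: (2)(8) − (-9)(10) = 106
Σ = 421
Area = |Σ|/2 = 210.5.

210.5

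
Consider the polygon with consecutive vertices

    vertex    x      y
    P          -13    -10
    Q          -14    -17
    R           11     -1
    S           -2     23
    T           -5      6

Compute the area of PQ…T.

P→Q: (-13)(-17) − (-14)(-10) = 81
Q→R: (-14)(-1) − (11)(-17) = 201
R→S: (11)(23) − (-2)(-1) = 251
S→T: (-2)(6) − (-5)(23) = 103
T→P: (-5)(-10) − (-13)(6) = 128
Σ = 764
Area = |Σ|/2 = 382.

382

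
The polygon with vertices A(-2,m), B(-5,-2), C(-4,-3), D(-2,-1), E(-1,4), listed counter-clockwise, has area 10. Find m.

3

The doubled signed area Σ (x_i y_{i+1} − x_{i+1} y_i) is linear in m.
With m=0 it equals 8; the coefficient of m is 4 (from the two edges through A).
So 4·m + 8 = 2·10 = 20 ⇒ m = 3.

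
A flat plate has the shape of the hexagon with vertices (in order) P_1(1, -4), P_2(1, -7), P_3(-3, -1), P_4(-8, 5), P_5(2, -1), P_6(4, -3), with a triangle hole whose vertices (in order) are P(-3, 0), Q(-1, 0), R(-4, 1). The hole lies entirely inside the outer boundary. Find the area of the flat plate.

Outer boundary:
Σ = (-3) + (-22) + (-23) + (-2) + (-2) + (-13) = -65
Area = |Σ|/2 = 32.5.
Hole:
Apply Gauss's area formula: 2A = Σ (x_i·y_{i+1} − x_{i+1}·y_i), indices taken mod 3.
P→Q: (-3)(0) − (-1)(0) = 0
Q→R: (-1)(1) − (-4)(0) = -1
R→P: (-4)(0) − (-3)(1) = 3
Σ = 2
Area = |Σ|/2 = 1.
Net area = 32.5 − 1 = 31.5.

31.5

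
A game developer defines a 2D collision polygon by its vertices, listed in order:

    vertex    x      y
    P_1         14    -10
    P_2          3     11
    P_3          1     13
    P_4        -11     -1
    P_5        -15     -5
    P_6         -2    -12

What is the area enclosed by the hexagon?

Cross-terms: 184, 28, 142, 40, 170, 188  ⇒  Σ = 752
Area = |Σ|/2 = 376.

376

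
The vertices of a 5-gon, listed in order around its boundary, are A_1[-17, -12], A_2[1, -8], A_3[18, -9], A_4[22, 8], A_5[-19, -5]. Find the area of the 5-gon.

405

Apply the shoelace (surveyor's) formula: 2A = Σ (x_i·y_{i+1} − x_{i+1}·y_i), indices taken mod 5.
A_1→A_2: (-17)(-8) − (1)(-12) = 148
A_2→A_3: (1)(-9) − (18)(-8) = 135
A_3→A_4: (18)(8) − (22)(-9) = 342
A_4→A_5: (22)(-5) − (-19)(8) = 42
A_5→A_1: (-19)(-12) − (-17)(-5) = 143
Σ = 810
Area = |Σ|/2 = 405.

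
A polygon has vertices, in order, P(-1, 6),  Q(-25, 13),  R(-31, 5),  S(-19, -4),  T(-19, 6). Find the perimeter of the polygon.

78

|PQ| = √((-24)² + (7)²) = √625 = 25
|QR| = √((-6)² + (-8)²) = √100 = 10
|RS| = √((12)² + (-9)²) = √225 = 15
|ST| = √((0)² + (10)²) = √100 = 10
|TP| = √((18)² + (0)²) = √324 = 18
Perimeter = 25 + 10 + 15 + 10 + 18 = 78.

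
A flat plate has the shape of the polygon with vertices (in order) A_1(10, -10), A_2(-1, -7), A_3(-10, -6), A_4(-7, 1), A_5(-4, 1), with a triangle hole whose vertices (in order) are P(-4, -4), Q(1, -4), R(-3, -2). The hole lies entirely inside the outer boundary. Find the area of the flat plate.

79.5

Outer boundary:
Apply the surveyor's formula: 2A = Σ (x_i·y_{i+1} − x_{i+1}·y_i), indices taken mod 5.
Σ = (-80) + (-64) + (-52) + (-3) + (30) = -169
Area = |Σ|/2 = 84.5.
Hole:
Apply the shoelace (surveyor's) formula: 2A = Σ (x_i·y_{i+1} − x_{i+1}·y_i), indices taken mod 3.
Σ = (20) + (-14) + (4) = 10
Area = |Σ|/2 = 5.
Net area = 84.5 − 5 = 79.5.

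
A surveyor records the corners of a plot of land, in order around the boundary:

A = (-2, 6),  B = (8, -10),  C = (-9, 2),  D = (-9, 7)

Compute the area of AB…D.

93.5

Apply Gauss's area formula: 2A = Σ (x_i·y_{i+1} − x_{i+1}·y_i), indices taken mod 4.
A→B: (-2)(-10) − (8)(6) = -28
B→C: (8)(2) − (-9)(-10) = -74
C→D: (-9)(7) − (-9)(2) = -45
D→A: (-9)(6) − (-2)(7) = -40
Σ = -187
Area = |Σ|/2 = 93.5.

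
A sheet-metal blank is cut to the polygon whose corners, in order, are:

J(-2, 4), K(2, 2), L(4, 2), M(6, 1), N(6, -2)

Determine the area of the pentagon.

Apply the shoelace formula: 2A = Σ (x_i·y_{i+1} − x_{i+1}·y_i), indices taken mod 5.
J→K: (-2)(2) − (2)(4) = -12
K→L: (2)(2) − (4)(2) = -4
L→M: (4)(1) − (6)(2) = -8
M→N: (6)(-2) − (6)(1) = -18
N→J: (6)(4) − (-2)(-2) = 20
Σ = -22
Area = |Σ|/2 = 11.

11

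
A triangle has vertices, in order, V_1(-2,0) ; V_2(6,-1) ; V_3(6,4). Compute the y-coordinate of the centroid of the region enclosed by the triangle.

1

Apply the shoelace formula. First the cross-terms c_i = x_i·y_{i+1} − x_{i+1}·y_i:
  2, 30, 8  ⇒  2A = 40, A = 20.
Then Σ (y_i + y_{i+1})·c_i = 120, so ȳ = 120 / (6·20) = 1.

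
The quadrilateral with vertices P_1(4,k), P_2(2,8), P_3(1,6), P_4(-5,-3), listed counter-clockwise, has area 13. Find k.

7

Write out the shoelace sum; only the two edges meeting at P_1 involve k:
2·Area = [((-5)·k − 4·(-3)) + (4·8 − 2·k)] + 31
       = -7·k + 75 = 26
⇒ k = 7.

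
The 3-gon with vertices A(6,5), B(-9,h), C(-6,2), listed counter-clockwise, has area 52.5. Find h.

Write out the shoelace sum; only the two edges meeting at B involve h:
2·Area = [(6·h − (-9)·5) + ((-9)·2 − (-6)·h)] + -42
       = 12·h + -15 = 105
⇒ h = 10.

10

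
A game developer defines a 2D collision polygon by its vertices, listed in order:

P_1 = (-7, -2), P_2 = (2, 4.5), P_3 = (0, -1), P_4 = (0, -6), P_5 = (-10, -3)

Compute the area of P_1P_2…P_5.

45.25

P_1→P_2: (-7)(4.5) − (2)(-2) = -27.5
P_2→P_3: (2)(-1) − (0)(4.5) = -2
P_3→P_4: (0)(-6) − (0)(-1) = 0
P_4→P_5: (0)(-3) − (-10)(-6) = -60
P_5→P_1: (-10)(-2) − (-7)(-3) = -1
Σ = -90.5
Area = |Σ|/2 = 45.25.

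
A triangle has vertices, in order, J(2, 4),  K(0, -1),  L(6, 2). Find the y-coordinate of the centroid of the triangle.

5/3

Apply the shoelace formula. First the cross-terms c_i = x_i·y_{i+1} − x_{i+1}·y_i:
  -2, 6, 20  ⇒  2A = 24, A = 12.
Then Σ (y_i + y_{i+1})·c_i = 120, so ȳ = 120 / (6·12) = 5/3.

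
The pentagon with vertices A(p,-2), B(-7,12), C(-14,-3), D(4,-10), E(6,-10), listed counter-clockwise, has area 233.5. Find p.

6

The doubled signed area Σ (x_i y_{i+1} − x_{i+1} y_i) is linear in p.
With p=0 it equals 335; the coefficient of p is 22 (from the two edges through A).
So 22·p + 335 = 2·233.5 = 467 ⇒ p = 6.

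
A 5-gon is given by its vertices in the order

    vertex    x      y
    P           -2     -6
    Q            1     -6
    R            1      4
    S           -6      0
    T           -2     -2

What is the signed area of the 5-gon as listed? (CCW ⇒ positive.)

Apply the shoelace (surveyor's) formula: 2A = Σ (x_i·y_{i+1} − x_{i+1}·y_i), indices taken mod 5.
Cross-terms: 18, 10, 24, 12, 8  ⇒  Σ = 72
Signed area = Σ/2 = 36 (positive ⇒ counter-clockwise traversal).

36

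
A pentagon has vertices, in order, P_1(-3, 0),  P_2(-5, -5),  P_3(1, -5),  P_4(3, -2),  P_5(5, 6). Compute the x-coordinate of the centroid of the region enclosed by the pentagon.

3/13

Apply the shoelace (surveyor's) formula. First the cross-terms c_i = x_i·y_{i+1} − x_{i+1}·y_i:
  15, 30, 13, 28, 18  ⇒  2A = 104, A = 52.
Then Σ (x_i + x_{i+1})·c_i = 72, so x̄ = 72 / (6·52) = 3/13.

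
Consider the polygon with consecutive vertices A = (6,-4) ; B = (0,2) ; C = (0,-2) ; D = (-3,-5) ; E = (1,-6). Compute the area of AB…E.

30.5

Apply the shoelace (surveyor's) formula: 2A = Σ (x_i·y_{i+1} − x_{i+1}·y_i), indices taken mod 5.
Σ = (12) + (0) + (-6) + (23) + (32) = 61
Area = |Σ|/2 = 30.5.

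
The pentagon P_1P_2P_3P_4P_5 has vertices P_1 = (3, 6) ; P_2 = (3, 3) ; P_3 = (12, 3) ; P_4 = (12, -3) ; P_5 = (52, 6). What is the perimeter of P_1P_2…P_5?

108

|P_1P_2| = √((0)² + (-3)²) = √9 = 3
|P_2P_3| = √((9)² + (0)²) = √81 = 9
|P_3P_4| = √((0)² + (-6)²) = √36 = 6
|P_4P_5| = √((40)² + (9)²) = √1681 = 41
|P_5P_1| = √((-49)² + (0)²) = √2401 = 49
Perimeter = 3 + 9 + 6 + 41 + 49 = 108.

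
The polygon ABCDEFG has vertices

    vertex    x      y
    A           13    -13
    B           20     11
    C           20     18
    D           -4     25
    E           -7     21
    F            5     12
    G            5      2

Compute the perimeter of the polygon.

|AB| = √((7)² + (24)²) = √625 = 25
|BC| = √((0)² + (7)²) = √49 = 7
|CD| = √((-24)² + (7)²) = √625 = 25
|DE| = √((-3)² + (-4)²) = √25 = 5
|EF| = √((12)² + (-9)²) = √225 = 15
|FG| = √((0)² + (-10)²) = √100 = 10
|GA| = √((8)² + (-15)²) = √289 = 17
Perimeter = 25 + 7 + 25 + 5 + 15 + 10 + 17 = 104.

104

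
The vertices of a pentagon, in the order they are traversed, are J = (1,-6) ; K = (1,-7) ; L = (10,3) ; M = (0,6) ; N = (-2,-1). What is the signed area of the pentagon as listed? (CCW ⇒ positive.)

78.5

Apply the shoelace (surveyor's) formula: 2A = Σ (x_i·y_{i+1} − x_{i+1}·y_i), indices taken mod 5.
Σ = (-1) + (73) + (60) + (12) + (13) = 157
Signed area = Σ/2 = 78.5 (positive ⇒ counter-clockwise traversal).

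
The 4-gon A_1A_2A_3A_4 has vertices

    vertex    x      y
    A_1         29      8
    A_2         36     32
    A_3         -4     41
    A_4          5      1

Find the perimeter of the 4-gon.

|A_1A_2| = √((7)² + (24)²) = √625 = 25
|A_2A_3| = √((-40)² + (9)²) = √1681 = 41
|A_3A_4| = √((9)² + (-40)²) = √1681 = 41
|A_4A_1| = √((24)² + (7)²) = √625 = 25
Perimeter = 25 + 41 + 41 + 25 = 132.

132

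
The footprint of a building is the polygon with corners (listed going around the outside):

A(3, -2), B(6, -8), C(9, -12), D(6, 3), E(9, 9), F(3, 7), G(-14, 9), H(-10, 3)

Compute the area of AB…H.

Apply the surveyor's formula: 2A = Σ (x_i·y_{i+1} − x_{i+1}·y_i), indices taken mod 8.
A→B: (3)(-8) − (6)(-2) = -12
B→C: (6)(-12) − (9)(-8) = 0
C→D: (9)(3) − (6)(-12) = 99
D→E: (6)(9) − (9)(3) = 27
E→F: (9)(7) − (3)(9) = 36
F→G: (3)(9) − (-14)(7) = 125
G→H: (-14)(3) − (-10)(9) = 48
H→A: (-10)(-2) − (3)(3) = 11
Σ = 334
Area = |Σ|/2 = 167.

167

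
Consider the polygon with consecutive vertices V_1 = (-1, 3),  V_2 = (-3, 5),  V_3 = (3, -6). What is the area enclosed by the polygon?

5

Cross-terms: 4, 3, 3  ⇒  Σ = 10
Area = |Σ|/2 = 5.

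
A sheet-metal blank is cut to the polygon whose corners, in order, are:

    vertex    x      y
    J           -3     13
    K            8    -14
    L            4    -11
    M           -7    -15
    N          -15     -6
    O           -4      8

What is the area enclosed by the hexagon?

293

Σ = (-62) + (-32) + (-137) + (-183) + (-144) + (-28) = -586
Area = |Σ|/2 = 293.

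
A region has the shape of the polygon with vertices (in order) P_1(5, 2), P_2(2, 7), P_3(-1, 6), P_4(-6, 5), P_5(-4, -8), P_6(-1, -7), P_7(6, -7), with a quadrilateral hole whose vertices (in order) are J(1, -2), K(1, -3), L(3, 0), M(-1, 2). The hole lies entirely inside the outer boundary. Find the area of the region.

125.5

Outer boundary:
Apply the shoelace (surveyor's) formula: 2A = Σ (x_i·y_{i+1} − x_{i+1}·y_i), indices taken mod 7.
Σ = (31) + (19) + (31) + (68) + (20) + (49) + (47) = 265
Area = |Σ|/2 = 132.5.
Hole:
Cross-terms: -1, 9, 6, 0  ⇒  Σ = 14
Area = |Σ|/2 = 7.
Net area = 132.5 − 7 = 125.5.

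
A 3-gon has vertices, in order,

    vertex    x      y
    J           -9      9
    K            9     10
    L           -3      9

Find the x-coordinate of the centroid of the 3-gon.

Apply Gauss's area formula. First the cross-terms c_i = x_i·y_{i+1} − x_{i+1}·y_i:
  -171, 111, 54  ⇒  2A = -6, A = -3.
Then Σ (x_i + x_{i+1})·c_i = 18, so x̄ = 18 / (6·(-3)) = -1.

-1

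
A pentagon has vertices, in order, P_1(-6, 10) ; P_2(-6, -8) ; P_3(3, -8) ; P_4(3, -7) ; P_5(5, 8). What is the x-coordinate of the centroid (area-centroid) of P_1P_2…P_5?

-56/51

Apply the surveyor's formula. First the cross-terms c_i = x_i·y_{i+1} − x_{i+1}·y_i:
  108, 72, 3, 59, 98  ⇒  2A = 340, A = 170.
Then Σ (x_i + x_{i+1})·c_i = -1120, so x̄ = -1120 / (6·170) = -56/51.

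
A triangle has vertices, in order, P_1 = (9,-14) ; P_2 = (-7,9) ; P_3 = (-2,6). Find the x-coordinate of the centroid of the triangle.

Apply the shoelace (surveyor's) formula. First the cross-terms c_i = x_i·y_{i+1} − x_{i+1}·y_i:
  -17, -24, -26  ⇒  2A = -67, A = -33.5.
Then Σ (x_i + x_{i+1})·c_i = 0, so x̄ = 0 / (6·(-33.5)) = 0.

0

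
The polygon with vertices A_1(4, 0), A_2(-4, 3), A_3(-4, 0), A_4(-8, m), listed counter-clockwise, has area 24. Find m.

The doubled signed area Σ (x_i y_{i+1} − x_{i+1} y_i) is linear in m.
With m=0 it equals 24; the coefficient of m is -8 (from the two edges through A_4).
So -8·m + 24 = 2·24 = 48 ⇒ m = -3.

-3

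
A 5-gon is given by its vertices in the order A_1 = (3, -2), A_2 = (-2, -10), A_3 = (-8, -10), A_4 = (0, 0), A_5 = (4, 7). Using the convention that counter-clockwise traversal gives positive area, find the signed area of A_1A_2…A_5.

-61.5

Σ = (-34) + (-60) + (0) + (0) + (-29) = -123
Signed area = Σ/2 = -61.5 (negative ⇒ clockwise traversal).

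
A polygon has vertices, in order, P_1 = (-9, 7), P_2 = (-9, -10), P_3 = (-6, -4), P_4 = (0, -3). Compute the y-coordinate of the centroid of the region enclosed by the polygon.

-119/120

Apply the shoelace (surveyor's) formula. First the cross-terms c_i = x_i·y_{i+1} − x_{i+1}·y_i:
  153, -24, 18, -27  ⇒  2A = 120, A = 60.
Then Σ (y_i + y_{i+1})·c_i = -357, so ȳ = -357 / (6·60) = -119/120.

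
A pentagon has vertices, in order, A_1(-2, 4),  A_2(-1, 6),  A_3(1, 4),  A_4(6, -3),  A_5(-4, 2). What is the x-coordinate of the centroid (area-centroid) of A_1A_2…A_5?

31/57

Apply Gauss's area formula. First the cross-terms c_i = x_i·y_{i+1} − x_{i+1}·y_i:
  -8, -10, -27, 0, -12  ⇒  2A = -57, A = -28.5.
Then Σ (x_i + x_{i+1})·c_i = -93, so x̄ = -93 / (6·(-28.5)) = 31/57.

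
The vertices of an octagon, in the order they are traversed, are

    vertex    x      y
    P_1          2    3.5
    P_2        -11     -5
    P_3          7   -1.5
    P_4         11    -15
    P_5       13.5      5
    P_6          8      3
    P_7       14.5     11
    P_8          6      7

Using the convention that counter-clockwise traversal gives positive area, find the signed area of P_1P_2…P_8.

168.25

Σ = (28.5) + (51.5) + (-88.5) + (257.5) + (0.5) + (44.5) + (35.5) + (7) = 336.5
Signed area = Σ/2 = 168.25 (positive ⇒ counter-clockwise traversal).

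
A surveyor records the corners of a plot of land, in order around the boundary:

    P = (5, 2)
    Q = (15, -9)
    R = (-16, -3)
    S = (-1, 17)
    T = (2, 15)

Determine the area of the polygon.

329.5

Cross-terms: -75, -189, -275, -49, -71  ⇒  Σ = -659
Area = |Σ|/2 = 329.5.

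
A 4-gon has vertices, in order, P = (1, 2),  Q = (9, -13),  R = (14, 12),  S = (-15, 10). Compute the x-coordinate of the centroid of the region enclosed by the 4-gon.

Apply the shoelace (surveyor's) formula. First the cross-terms c_i = x_i·y_{i+1} − x_{i+1}·y_i:
  -31, 290, 320, -40  ⇒  2A = 539, A = 269.5.
Then Σ (x_i + x_{i+1})·c_i = 6600, so x̄ = 6600 / (6·269.5) = 200/49.

200/49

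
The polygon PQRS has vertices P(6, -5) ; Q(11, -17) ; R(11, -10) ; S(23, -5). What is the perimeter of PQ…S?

50

|PQ| = √((5)² + (-12)²) = √169 = 13
|QR| = √((0)² + (7)²) = √49 = 7
|RS| = √((12)² + (5)²) = √169 = 13
|SP| = √((-17)² + (0)²) = √289 = 17
Perimeter = 13 + 7 + 13 + 17 = 50.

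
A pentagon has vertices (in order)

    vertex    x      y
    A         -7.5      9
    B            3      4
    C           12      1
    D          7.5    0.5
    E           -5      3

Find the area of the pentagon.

50.5

Apply the shoelace formula: 2A = Σ (x_i·y_{i+1} − x_{i+1}·y_i), indices taken mod 5.
Σ = (-57) + (-45) + (-1.5) + (25) + (-22.5) = -101
Area = |Σ|/2 = 50.5.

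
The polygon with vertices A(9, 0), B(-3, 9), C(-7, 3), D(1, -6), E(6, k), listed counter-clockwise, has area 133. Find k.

-7

Write out the shoelace sum; only the two edges meeting at E involve k:
2·Area = [(1·k − 6·(-6)) + (6·0 − 9·k)] + 174
       = -8·k + 210 = 266
⇒ k = -7.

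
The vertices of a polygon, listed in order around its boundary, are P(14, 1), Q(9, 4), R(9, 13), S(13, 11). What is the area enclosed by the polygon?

41.5

Apply the shoelace formula: 2A = Σ (x_i·y_{i+1} − x_{i+1}·y_i), indices taken mod 4.
Σ = (47) + (81) + (-70) + (-141) = -83
Area = |Σ|/2 = 41.5.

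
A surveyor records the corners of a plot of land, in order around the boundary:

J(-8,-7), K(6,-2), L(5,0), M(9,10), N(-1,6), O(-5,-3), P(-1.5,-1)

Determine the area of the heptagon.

109

Apply the surveyor's formula: 2A = Σ (x_i·y_{i+1} − x_{i+1}·y_i), indices taken mod 7.
Cross-terms: 58, 10, 50, 64, 33, 0.5, 2.5  ⇒  Σ = 218
Area = |Σ|/2 = 109.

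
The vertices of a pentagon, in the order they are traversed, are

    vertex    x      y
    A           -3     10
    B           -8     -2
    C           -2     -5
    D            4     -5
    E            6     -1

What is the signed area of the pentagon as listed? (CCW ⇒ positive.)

Apply Gauss's area formula: 2A = Σ (x_i·y_{i+1} − x_{i+1}·y_i), indices taken mod 5.
Σ = (86) + (36) + (30) + (26) + (57) = 235
Signed area = Σ/2 = 117.5 (positive ⇒ counter-clockwise traversal).

117.5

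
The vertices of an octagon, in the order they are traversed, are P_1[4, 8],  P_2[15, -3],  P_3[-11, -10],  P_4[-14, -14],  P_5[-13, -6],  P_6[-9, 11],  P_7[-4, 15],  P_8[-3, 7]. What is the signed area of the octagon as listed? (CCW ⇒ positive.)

Cross-terms: -132, -183, 14, -98, -197, -91, 17, -52  ⇒  Σ = -722
Signed area = Σ/2 = -361 (negative ⇒ clockwise traversal).

-361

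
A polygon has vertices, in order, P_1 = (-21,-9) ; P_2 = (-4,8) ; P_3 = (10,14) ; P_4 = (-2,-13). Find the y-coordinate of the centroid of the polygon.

Apply the shoelace formula. First the cross-terms c_i = x_i·y_{i+1} − x_{i+1}·y_i:
  -204, -136, -102, -255  ⇒  2A = -697, A = -348.5.
Then Σ (y_i + y_{i+1})·c_i = 2720, so ȳ = 2720 / (6·(-348.5)) = -160/123.

-160/123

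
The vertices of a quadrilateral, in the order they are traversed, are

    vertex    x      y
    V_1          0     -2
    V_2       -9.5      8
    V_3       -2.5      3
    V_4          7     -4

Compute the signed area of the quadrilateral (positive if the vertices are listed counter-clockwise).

-26.25

Apply Gauss's area formula: 2A = Σ (x_i·y_{i+1} − x_{i+1}·y_i), indices taken mod 4.
Cross-terms: -19, -8.5, -11, -14  ⇒  Σ = -52.5
Signed area = Σ/2 = -26.25 (negative ⇒ clockwise traversal).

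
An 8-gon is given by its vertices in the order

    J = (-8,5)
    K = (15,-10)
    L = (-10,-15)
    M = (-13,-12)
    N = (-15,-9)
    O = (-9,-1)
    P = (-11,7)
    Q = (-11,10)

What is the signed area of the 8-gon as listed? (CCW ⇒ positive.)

Apply the shoelace (surveyor's) formula: 2A = Σ (x_i·y_{i+1} − x_{i+1}·y_i), indices taken mod 8.
Σ = (5) + (-325) + (-75) + (-63) + (-66) + (-74) + (-33) + (25) = -606
Signed area = Σ/2 = -303 (negative ⇒ clockwise traversal).

-303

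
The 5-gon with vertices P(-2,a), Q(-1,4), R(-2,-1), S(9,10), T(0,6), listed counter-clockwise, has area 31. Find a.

The doubled signed area Σ (x_i y_{i+1} − x_{i+1} y_i) is linear in a.
With a=0 it equals 56; the coefficient of a is 1 (from the two edges through P).
So 1·a + 56 = 2·31 = 62 ⇒ a = 6.

6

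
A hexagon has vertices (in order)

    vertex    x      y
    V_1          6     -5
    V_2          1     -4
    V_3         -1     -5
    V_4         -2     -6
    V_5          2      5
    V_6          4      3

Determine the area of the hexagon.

41

Apply the surveyor's formula: 2A = Σ (x_i·y_{i+1} − x_{i+1}·y_i), indices taken mod 6.
Cross-terms: -19, -9, -4, 2, -14, -38  ⇒  Σ = -82
Area = |Σ|/2 = 41.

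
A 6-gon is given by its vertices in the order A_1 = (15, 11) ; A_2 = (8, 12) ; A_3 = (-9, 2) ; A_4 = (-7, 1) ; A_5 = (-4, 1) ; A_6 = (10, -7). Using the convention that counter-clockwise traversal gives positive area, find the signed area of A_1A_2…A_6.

225.5

Apply the shoelace formula: 2A = Σ (x_i·y_{i+1} − x_{i+1}·y_i), indices taken mod 6.
Σ = (92) + (124) + (5) + (-3) + (18) + (215) = 451
Signed area = Σ/2 = 225.5 (positive ⇒ counter-clockwise traversal).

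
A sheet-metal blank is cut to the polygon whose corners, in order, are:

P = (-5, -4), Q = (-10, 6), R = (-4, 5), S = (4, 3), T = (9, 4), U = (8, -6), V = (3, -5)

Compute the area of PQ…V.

Apply the shoelace formula: 2A = Σ (x_i·y_{i+1} − x_{i+1}·y_i), indices taken mod 7.
Σ = (-70) + (-26) + (-32) + (-11) + (-86) + (-22) + (-37) = -284
Area = |Σ|/2 = 142.

142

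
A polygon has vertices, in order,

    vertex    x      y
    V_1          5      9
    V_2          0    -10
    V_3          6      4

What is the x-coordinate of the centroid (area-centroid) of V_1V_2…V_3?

11/3

Apply the shoelace (surveyor's) formula. First the cross-terms c_i = x_i·y_{i+1} − x_{i+1}·y_i:
  -50, 60, 34  ⇒  2A = 44, A = 22.
Then Σ (x_i + x_{i+1})·c_i = 484, so x̄ = 484 / (6·22) = 11/3.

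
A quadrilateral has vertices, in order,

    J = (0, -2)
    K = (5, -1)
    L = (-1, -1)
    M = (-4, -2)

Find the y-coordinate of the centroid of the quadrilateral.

Apply the shoelace (surveyor's) formula. First the cross-terms c_i = x_i·y_{i+1} − x_{i+1}·y_i:
  10, -6, -2, 8  ⇒  2A = 10, A = 5.
Then Σ (y_i + y_{i+1})·c_i = -44, so ȳ = -44 / (6·5) = -22/15.

-22/15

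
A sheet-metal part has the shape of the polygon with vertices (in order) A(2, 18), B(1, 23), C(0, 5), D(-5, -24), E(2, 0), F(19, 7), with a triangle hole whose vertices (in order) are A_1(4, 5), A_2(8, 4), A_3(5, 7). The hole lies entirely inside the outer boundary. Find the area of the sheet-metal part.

Outer boundary:
Apply the surveyor's formula: 2A = Σ (x_i·y_{i+1} − x_{i+1}·y_i), indices taken mod 6.
Σ = (28) + (5) + (25) + (48) + (14) + (328) = 448
Area = |Σ|/2 = 224.
Hole:
Σ = (-24) + (36) + (-3) = 9
Area = |Σ|/2 = 4.5.
Net area = 224 − 4.5 = 219.5.

219.5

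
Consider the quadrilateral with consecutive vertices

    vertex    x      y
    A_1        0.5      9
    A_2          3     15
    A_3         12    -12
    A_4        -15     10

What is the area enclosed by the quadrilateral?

Cross-terms: -19.5, -216, -60, -140  ⇒  Σ = -435.5
Area = |Σ|/2 = 217.75.

217.75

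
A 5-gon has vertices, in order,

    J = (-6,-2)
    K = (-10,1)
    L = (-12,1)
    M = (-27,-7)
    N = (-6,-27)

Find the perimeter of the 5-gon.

|JK| = √((-4)² + (3)²) = √25 = 5
|KL| = √((-2)² + (0)²) = √4 = 2
|LM| = √((-15)² + (-8)²) = √289 = 17
|MN| = √((21)² + (-20)²) = √841 = 29
|NJ| = √((0)² + (25)²) = √625 = 25
Perimeter = 5 + 2 + 17 + 29 + 25 = 78.

78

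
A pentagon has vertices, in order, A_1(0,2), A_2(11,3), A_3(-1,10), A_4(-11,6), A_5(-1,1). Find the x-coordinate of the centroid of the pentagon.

Apply the shoelace formula. First the cross-terms c_i = x_i·y_{i+1} − x_{i+1}·y_i:
  -22, 113, 104, -5, -2  ⇒  2A = 188, A = 94.
Then Σ (x_i + x_{i+1})·c_i = -298, so x̄ = -298 / (6·94) = -149/282.

-149/282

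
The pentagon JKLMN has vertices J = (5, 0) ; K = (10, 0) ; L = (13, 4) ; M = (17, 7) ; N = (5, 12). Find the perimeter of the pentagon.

|JK| = √((5)² + (0)²) = √25 = 5
|KL| = √((3)² + (4)²) = √25 = 5
|LM| = √((4)² + (3)²) = √25 = 5
|MN| = √((-12)² + (5)²) = √169 = 13
|NJ| = √((0)² + (-12)²) = √144 = 12
Perimeter = 5 + 5 + 5 + 13 + 12 = 40.

40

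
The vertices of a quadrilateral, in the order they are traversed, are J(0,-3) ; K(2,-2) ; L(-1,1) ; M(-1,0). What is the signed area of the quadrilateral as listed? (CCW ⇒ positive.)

Cross-terms: 6, 0, 1, 3  ⇒  Σ = 10
Signed area = Σ/2 = 5 (positive ⇒ counter-clockwise traversal).

5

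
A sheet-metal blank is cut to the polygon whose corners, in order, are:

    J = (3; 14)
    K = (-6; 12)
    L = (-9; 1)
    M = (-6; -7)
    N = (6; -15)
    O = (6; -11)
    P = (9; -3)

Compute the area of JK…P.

331.5

Cross-terms: 120, 102, 69, 132, 24, 81, 135  ⇒  Σ = 663
Area = |Σ|/2 = 331.5.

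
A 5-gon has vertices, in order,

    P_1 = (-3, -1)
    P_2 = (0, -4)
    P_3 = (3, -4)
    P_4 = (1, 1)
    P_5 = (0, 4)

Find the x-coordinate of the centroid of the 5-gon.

Apply Gauss's area formula. First the cross-terms c_i = x_i·y_{i+1} − x_{i+1}·y_i:
  12, 12, 7, 4, 12  ⇒  2A = 47, A = 23.5.
Then Σ (x_i + x_{i+1})·c_i = -4, so x̄ = -4 / (6·23.5) = -4/141.

-4/141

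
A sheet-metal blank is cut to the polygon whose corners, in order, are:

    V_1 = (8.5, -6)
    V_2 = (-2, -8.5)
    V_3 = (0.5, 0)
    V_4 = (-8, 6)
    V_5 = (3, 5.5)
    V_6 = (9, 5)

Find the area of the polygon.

135

V_1→V_2: (8.5)(-8.5) − (-2)(-6) = -84.25
V_2→V_3: (-2)(0) − (0.5)(-8.5) = 4.25
V_3→V_4: (0.5)(6) − (-8)(0) = 3
V_4→V_5: (-8)(5.5) − (3)(6) = -62
V_5→V_6: (3)(5) − (9)(5.5) = -34.5
V_6→V_1: (9)(-6) − (8.5)(5) = -96.5
Σ = -270
Area = |Σ|/2 = 135.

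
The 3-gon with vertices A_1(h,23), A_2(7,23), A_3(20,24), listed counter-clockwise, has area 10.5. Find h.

Write out the shoelace sum; only the two edges meeting at A_1 involve h:
2·Area = [(20·23 − h·24) + (h·23 − 7·23)] + -292
       = -1·h + 7 = 21
⇒ h = -14.

-14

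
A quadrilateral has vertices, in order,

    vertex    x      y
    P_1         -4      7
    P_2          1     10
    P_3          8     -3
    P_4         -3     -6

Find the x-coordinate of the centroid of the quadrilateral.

Apply Gauss's area formula. First the cross-terms c_i = x_i·y_{i+1} − x_{i+1}·y_i:
  -47, -83, -57, -45  ⇒  2A = -232, A = -116.
Then Σ (x_i + x_{i+1})·c_i = -576, so x̄ = -576 / (6·(-116)) = 24/29.

24/29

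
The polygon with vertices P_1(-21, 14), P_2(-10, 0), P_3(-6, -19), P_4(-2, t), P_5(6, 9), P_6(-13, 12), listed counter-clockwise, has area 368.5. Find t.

-17

Write out the shoelace sum; only the two edges meeting at P_4 involve t:
2·Area = [((-6)·t − (-2)·(-19)) + ((-2)·9 − 6·t)] + 589
       = -12·t + 533 = 737
⇒ t = -17.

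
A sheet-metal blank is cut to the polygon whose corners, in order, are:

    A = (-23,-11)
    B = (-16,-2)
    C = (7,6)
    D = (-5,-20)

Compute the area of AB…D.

363.5

Apply Gauss's area formula: 2A = Σ (x_i·y_{i+1} − x_{i+1}·y_i), indices taken mod 4.
A→B: (-23)(-2) − (-16)(-11) = -130
B→C: (-16)(6) − (7)(-2) = -82
C→D: (7)(-20) − (-5)(6) = -110
D→A: (-5)(-11) − (-23)(-20) = -405
Σ = -727
Area = |Σ|/2 = 363.5.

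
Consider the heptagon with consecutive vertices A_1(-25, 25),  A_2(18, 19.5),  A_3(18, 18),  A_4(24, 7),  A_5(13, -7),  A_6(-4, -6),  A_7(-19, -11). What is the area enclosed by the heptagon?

Apply the surveyor's formula: 2A = Σ (x_i·y_{i+1} − x_{i+1}·y_i), indices taken mod 7.
A_1→A_2: (-25)(19.5) − (18)(25) = -937.5
A_2→A_3: (18)(18) − (18)(19.5) = -27
A_3→A_4: (18)(7) − (24)(18) = -306
A_4→A_5: (24)(-7) − (13)(7) = -259
A_5→A_6: (13)(-6) − (-4)(-7) = -106
A_6→A_7: (-4)(-11) − (-19)(-6) = -70
A_7→A_1: (-19)(25) − (-25)(-11) = -750
Σ = -2455.5
Area = |Σ|/2 = 1227.75.

1227.75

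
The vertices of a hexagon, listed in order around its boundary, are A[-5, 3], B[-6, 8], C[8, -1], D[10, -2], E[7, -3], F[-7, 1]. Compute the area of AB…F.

66

Apply the surveyor's formula: 2A = Σ (x_i·y_{i+1} − x_{i+1}·y_i), indices taken mod 6.
Σ = (-22) + (-58) + (-6) + (-16) + (-14) + (-16) = -132
Area = |Σ|/2 = 66.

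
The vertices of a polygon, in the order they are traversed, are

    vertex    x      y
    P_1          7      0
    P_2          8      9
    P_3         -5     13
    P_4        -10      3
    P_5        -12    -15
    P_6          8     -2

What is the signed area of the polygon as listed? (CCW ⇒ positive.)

335.5

Apply the shoelace (surveyor's) formula: 2A = Σ (x_i·y_{i+1} − x_{i+1}·y_i), indices taken mod 6.
P_1→P_2: (7)(9) − (8)(0) = 63
P_2→P_3: (8)(13) − (-5)(9) = 149
P_3→P_4: (-5)(3) − (-10)(13) = 115
P_4→P_5: (-10)(-15) − (-12)(3) = 186
P_5→P_6: (-12)(-2) − (8)(-15) = 144
P_6→P_1: (8)(0) − (7)(-2) = 14
Σ = 671
Signed area = Σ/2 = 335.5 (positive ⇒ counter-clockwise traversal).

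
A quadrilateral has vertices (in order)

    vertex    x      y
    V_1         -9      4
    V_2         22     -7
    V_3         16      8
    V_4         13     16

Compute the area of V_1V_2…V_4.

Apply the shoelace formula: 2A = Σ (x_i·y_{i+1} − x_{i+1}·y_i), indices taken mod 4.
V_1→V_2: (-9)(-7) − (22)(4) = -25
V_2→V_3: (22)(8) − (16)(-7) = 288
V_3→V_4: (16)(16) − (13)(8) = 152
V_4→V_1: (13)(4) − (-9)(16) = 196
Σ = 611
Area = |Σ|/2 = 305.5.

305.5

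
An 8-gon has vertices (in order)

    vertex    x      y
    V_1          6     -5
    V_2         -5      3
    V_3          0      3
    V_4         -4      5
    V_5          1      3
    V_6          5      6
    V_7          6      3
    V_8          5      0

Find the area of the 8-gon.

Σ = (-7) + (-15) + (12) + (-17) + (-9) + (-21) + (-15) + (-25) = -97
Area = |Σ|/2 = 48.5.

48.5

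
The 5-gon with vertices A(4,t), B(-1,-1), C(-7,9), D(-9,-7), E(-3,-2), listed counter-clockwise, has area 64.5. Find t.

Write out the shoelace sum; only the two edges meeting at A involve t:
2·Area = [((-3)·t − 4·(-2)) + (4·(-1) − (-1)·t)] + 111
       = -2·t + 115 = 129
⇒ t = -7.

-7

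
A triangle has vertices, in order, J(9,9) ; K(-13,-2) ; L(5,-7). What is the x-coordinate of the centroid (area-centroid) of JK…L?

1/3

Apply the surveyor's formula. First the cross-terms c_i = x_i·y_{i+1} − x_{i+1}·y_i:
  99, 101, 108  ⇒  2A = 308, A = 154.
Then Σ (x_i + x_{i+1})·c_i = 308, so x̄ = 308 / (6·154) = 1/3.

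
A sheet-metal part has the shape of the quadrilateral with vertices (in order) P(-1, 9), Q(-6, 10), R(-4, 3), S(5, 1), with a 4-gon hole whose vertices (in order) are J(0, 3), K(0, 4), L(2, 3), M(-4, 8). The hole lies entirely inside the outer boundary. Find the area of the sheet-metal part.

Outer boundary:
Cross-terms: 44, 22, -19, 46  ⇒  Σ = 93
Area = |Σ|/2 = 46.5.
Hole:
Apply Gauss's area formula: 2A = Σ (x_i·y_{i+1} − x_{i+1}·y_i), indices taken mod 4.
Σ = (0) + (-8) + (28) + (-12) = 8
Area = |Σ|/2 = 4.
Net area = 46.5 − 4 = 42.5.

42.5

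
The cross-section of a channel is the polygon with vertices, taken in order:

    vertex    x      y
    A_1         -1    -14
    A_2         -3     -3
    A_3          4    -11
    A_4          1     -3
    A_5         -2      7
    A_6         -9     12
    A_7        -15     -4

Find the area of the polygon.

Σ = (-39) + (45) + (-1) + (1) + (39) + (216) + (206) = 467
Area = |Σ|/2 = 233.5.

233.5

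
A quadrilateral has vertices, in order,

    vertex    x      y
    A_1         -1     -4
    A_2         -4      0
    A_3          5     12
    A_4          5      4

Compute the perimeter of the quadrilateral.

38

|A_1A_2| = √((-3)² + (4)²) = √25 = 5
|A_2A_3| = √((9)² + (12)²) = √225 = 15
|A_3A_4| = √((0)² + (-8)²) = √64 = 8
|A_4A_1| = √((-6)² + (-8)²) = √100 = 10
Perimeter = 5 + 15 + 8 + 10 = 38.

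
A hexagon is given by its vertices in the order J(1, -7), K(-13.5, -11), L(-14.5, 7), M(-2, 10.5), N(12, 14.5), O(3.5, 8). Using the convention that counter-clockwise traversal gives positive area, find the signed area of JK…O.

-320

Apply the shoelace (surveyor's) formula: 2A = Σ (x_i·y_{i+1} − x_{i+1}·y_i), indices taken mod 6.
J→K: (1)(-11) − (-13.5)(-7) = -105.5
K→L: (-13.5)(7) − (-14.5)(-11) = -254
L→M: (-14.5)(10.5) − (-2)(7) = -138.25
M→N: (-2)(14.5) − (12)(10.5) = -155
N→O: (12)(8) − (3.5)(14.5) = 45.25
O→J: (3.5)(-7) − (1)(8) = -32.5
Σ = -640
Signed area = Σ/2 = -320 (negative ⇒ clockwise traversal).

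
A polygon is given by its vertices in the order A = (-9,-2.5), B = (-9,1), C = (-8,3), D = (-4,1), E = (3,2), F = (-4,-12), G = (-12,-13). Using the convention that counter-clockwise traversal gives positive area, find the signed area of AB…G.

-132.25

Apply Gauss's area formula: 2A = Σ (x_i·y_{i+1} − x_{i+1}·y_i), indices taken mod 7.
A→B: (-9)(1) − (-9)(-2.5) = -31.5
B→C: (-9)(3) − (-8)(1) = -19
C→D: (-8)(1) − (-4)(3) = 4
D→E: (-4)(2) − (3)(1) = -11
E→F: (3)(-12) − (-4)(2) = -28
F→G: (-4)(-13) − (-12)(-12) = -92
G→A: (-12)(-2.5) − (-9)(-13) = -87
Σ = -264.5
Signed area = Σ/2 = -132.25 (negative ⇒ clockwise traversal).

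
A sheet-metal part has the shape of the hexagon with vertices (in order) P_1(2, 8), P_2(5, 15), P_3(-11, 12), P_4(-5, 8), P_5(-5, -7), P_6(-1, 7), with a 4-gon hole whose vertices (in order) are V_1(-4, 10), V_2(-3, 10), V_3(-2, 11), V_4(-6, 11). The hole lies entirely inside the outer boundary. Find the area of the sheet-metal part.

Outer boundary:
Apply the surveyor's formula: 2A = Σ (x_i·y_{i+1} − x_{i+1}·y_i), indices taken mod 6.
Σ = (-10) + (225) + (-28) + (75) + (-42) + (-22) = 198
Area = |Σ|/2 = 99.
Hole:
Σ = (-10) + (-13) + (44) + (-16) = 5
Area = |Σ|/2 = 2.5.
Net area = 99 − 2.5 = 96.5.

96.5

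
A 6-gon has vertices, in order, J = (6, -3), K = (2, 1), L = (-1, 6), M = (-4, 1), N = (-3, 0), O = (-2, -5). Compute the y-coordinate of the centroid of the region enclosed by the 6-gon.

-22/51

Apply the shoelace formula. First the cross-terms c_i = x_i·y_{i+1} − x_{i+1}·y_i:
  12, 13, 23, 3, 15, 36  ⇒  2A = 102, A = 51.
Then Σ (y_i + y_{i+1})·c_i = -132, so ȳ = -132 / (6·51) = -22/51.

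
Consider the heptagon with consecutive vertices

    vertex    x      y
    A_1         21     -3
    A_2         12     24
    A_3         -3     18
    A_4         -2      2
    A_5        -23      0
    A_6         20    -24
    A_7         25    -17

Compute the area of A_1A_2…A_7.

999

Cross-terms: 540, 288, 30, 46, 552, 260, 282  ⇒  Σ = 1998
Area = |Σ|/2 = 999.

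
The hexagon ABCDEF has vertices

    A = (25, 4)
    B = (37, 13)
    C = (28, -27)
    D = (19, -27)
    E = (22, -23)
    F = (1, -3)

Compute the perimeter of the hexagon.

124

|AB| = √((12)² + (9)²) = √225 = 15
|BC| = √((-9)² + (-40)²) = √1681 = 41
|CD| = √((-9)² + (0)²) = √81 = 9
|DE| = √((3)² + (4)²) = √25 = 5
|EF| = √((-21)² + (20)²) = √841 = 29
|FA| = √((24)² + (7)²) = √625 = 25
Perimeter = 15 + 41 + 9 + 5 + 29 + 25 = 124.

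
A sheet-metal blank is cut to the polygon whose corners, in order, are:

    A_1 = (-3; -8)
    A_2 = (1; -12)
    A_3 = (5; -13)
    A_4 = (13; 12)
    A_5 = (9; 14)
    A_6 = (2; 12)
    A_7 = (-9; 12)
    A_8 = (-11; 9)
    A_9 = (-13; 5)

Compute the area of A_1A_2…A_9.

419

Σ = (44) + (47) + (229) + (74) + (80) + (132) + (51) + (62) + (119) = 838
Area = |Σ|/2 = 419.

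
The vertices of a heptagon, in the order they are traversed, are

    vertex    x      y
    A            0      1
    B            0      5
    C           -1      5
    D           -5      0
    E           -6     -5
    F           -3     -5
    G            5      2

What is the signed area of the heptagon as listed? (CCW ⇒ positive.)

A→B: (0)(5) − (0)(1) = 0
B→C: (0)(5) − (-1)(5) = 5
C→D: (-1)(0) − (-5)(5) = 25
D→E: (-5)(-5) − (-6)(0) = 25
E→F: (-6)(-5) − (-3)(-5) = 15
F→G: (-3)(2) − (5)(-5) = 19
G→A: (5)(1) − (0)(2) = 5
Σ = 94
Signed area = Σ/2 = 47 (positive ⇒ counter-clockwise traversal).

47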